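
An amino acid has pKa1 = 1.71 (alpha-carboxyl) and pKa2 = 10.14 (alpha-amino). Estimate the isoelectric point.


pI = (pKa1 + pKa2) / 2
pI = (1.71 + 10.14) / 2
pI = 5.925

5.925


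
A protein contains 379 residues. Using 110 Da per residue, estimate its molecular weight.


MW = n_residues * 110 Da
MW = 379 * 110
MW = 41690 Da

41690 Da


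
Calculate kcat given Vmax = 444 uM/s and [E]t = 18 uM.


kcat = Vmax / [E]t
kcat = 444 / 18
kcat = 24.6667 s^-1

24.6667 s^-1


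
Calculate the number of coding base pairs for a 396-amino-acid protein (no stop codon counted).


Each amino acid = 1 codon = 3 bp
bp = 396 * 3 = 1188 bp

1188 bp


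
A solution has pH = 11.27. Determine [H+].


[H+] = 10^(-pH)
[H+] = 10^(-11.27)
[H+] = 5.370e-12 M

5.370e-12 M


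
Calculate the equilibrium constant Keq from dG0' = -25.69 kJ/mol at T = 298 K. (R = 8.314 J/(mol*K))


Keq = exp(-dG0 * 1000 / (R * T))
Keq = exp(-(-25.69) * 1000 / (8.314 * 298))
Keq = 31857.3236

31857.3236


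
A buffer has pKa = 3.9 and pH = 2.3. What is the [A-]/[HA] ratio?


[A-]/[HA] = 10^(pH - pKa)
= 10^(2.3 - 3.9)
= 0.0251

0.0251


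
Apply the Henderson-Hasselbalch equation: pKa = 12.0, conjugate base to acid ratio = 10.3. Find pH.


pH = pKa + log10([A-]/[HA])
pH = 12.0 + log10(10.3)
pH = 13.0128

13.0128


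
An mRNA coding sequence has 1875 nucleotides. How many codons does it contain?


codons = nucleotides / 3
codons = 1875 / 3 = 625

625


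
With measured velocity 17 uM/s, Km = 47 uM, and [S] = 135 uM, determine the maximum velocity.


Vmax = v * (Km + [S]) / [S]
Vmax = 17 * (47 + 135) / 135
Vmax = 22.9185 uM/s

22.9185 uM/s


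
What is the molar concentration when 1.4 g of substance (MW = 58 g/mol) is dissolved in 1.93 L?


C = (mass / MW) / volume
C = (1.4 / 58) / 1.93
C = 0.0125 M

0.0125 M


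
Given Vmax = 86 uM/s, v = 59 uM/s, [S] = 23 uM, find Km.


Km = [S] * (Vmax - v) / v
Km = 23 * (86 - 59) / 59
Km = 10.5254 uM

10.5254 uM


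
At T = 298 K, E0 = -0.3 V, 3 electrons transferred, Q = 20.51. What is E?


E = E0 - (RT/nF) * ln(Q)
E = -0.3 - (8.314 * 298 / (3 * 96485)) * ln(20.51)
E = -0.3259 V

-0.3259 V


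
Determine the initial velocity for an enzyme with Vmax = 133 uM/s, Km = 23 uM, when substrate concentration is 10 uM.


v = Vmax * [S] / (Km + [S])
v = 133 * 10 / (23 + 10)
v = 40.303 uM/s

40.303 uM/s


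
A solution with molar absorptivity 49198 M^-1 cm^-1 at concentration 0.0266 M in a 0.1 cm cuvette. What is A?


A = epsilon * c * l
A = 49198 * 0.0266 * 0.1
A = 130.8667

130.8667


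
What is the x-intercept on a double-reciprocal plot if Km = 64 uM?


x-intercept = -1/Km
= -1/64
= -0.0156 1/uM

-0.0156 1/uM


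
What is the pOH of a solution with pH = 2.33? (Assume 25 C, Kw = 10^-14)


pOH = 14 - pH
pOH = 14 - 2.33
pOH = 11.67

11.67


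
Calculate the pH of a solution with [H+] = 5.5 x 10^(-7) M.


pH = -log10([H+])
pH = -log10(5.5 x 10^(-7))
pH = 6.2596

6.2596


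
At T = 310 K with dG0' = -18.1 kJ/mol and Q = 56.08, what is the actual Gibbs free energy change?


dG = dG0' + RT * ln(Q) / 1000
dG = -18.1 + 8.314 * 310 * ln(56.08) / 1000
dG = -7.7216 kJ/mol

-7.7216 kJ/mol


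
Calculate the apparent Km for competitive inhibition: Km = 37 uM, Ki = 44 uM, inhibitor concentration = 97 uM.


Km_app = Km * (1 + [I]/Ki)
Km_app = 37 * (1 + 97/44)
Km_app = 118.5682 uM

118.5682 uM


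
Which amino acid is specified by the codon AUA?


Standard genetic code lookup.
Codon AUA -> Ile

Ile


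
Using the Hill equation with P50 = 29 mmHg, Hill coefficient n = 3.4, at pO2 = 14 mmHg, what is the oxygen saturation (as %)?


Y = pO2^n / (P50^n + pO2^n)
Y = 14^3.4 / (29^3.4 + 14^3.4)
Y = 7.76%

7.76%


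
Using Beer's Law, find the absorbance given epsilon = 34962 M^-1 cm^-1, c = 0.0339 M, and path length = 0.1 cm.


A = epsilon * c * l
A = 34962 * 0.0339 * 0.1
A = 118.5212

118.5212


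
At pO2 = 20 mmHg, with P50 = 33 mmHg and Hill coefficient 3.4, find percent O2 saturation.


Y = pO2^n / (P50^n + pO2^n)
Y = 20^3.4 / (33^3.4 + 20^3.4)
Y = 15.41%

15.41%


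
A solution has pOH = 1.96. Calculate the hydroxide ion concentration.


[OH-] = 10^(-pOH)
[OH-] = 10^(-1.96)
[OH-] = 0.011 M

0.011 M


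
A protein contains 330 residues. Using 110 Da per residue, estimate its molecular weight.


MW = n_residues * 110 Da
MW = 330 * 110
MW = 36300 Da

36300 Da


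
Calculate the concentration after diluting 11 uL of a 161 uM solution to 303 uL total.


C2 = C1 * V1 / V2
C2 = 161 * 11 / 303
C2 = 5.8449 uM

5.8449 uM


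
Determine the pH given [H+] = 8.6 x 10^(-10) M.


pH = -log10([H+])
pH = -log10(8.6 x 10^(-10))
pH = 9.0655

9.0655


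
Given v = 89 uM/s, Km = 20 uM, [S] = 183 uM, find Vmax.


Vmax = v * (Km + [S]) / [S]
Vmax = 89 * (20 + 183) / 183
Vmax = 98.7268 uM/s

98.7268 uM/s


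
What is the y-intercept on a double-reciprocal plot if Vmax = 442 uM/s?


y-intercept = 1/Vmax
= 1/442
= 0.0023 s/uM

0.0023 s/uM


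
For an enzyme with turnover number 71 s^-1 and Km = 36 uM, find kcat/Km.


Catalytic efficiency = kcat / Km
= 71 / 36
= 1.9722 uM^-1*s^-1

1.9722 uM^-1*s^-1


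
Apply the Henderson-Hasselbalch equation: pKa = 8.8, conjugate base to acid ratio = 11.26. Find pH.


pH = pKa + log10([A-]/[HA])
pH = 8.8 + log10(11.26)
pH = 9.8515

9.8515


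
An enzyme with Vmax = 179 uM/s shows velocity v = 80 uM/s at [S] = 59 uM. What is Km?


Km = [S] * (Vmax - v) / v
Km = 59 * (179 - 80) / 80
Km = 73.0125 uM

73.0125 uM


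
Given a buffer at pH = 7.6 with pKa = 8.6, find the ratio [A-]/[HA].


[A-]/[HA] = 10^(pH - pKa)
= 10^(7.6 - 8.6)
= 0.1

0.1


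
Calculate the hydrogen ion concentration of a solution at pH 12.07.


[H+] = 10^(-pH)
[H+] = 10^(-12.07)
[H+] = 8.511e-13 M

8.511e-13 M


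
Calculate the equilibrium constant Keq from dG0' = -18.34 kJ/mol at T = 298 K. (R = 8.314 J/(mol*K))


Keq = exp(-dG0 * 1000 / (R * T))
Keq = exp(-(-18.34) * 1000 / (8.314 * 298))
Keq = 1639.9294

1639.9294


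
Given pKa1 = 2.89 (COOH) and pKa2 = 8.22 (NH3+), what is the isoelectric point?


pI = (pKa1 + pKa2) / 2
pI = (2.89 + 8.22) / 2
pI = 5.555

5.555


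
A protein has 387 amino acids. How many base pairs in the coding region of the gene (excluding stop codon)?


Each amino acid = 1 codon = 3 bp
bp = 387 * 3 = 1161 bp

1161 bp


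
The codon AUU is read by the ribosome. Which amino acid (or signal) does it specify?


Standard genetic code lookup.
Codon AUU -> Ile

Ile


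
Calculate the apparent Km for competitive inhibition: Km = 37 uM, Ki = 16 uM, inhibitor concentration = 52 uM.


Km_app = Km * (1 + [I]/Ki)
Km_app = 37 * (1 + 52/16)
Km_app = 157.25 uM

157.25 uM


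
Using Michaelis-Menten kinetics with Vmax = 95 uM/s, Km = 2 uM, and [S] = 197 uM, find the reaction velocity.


v = Vmax * [S] / (Km + [S])
v = 95 * 197 / (2 + 197)
v = 94.0452 uM/s

94.0452 uM/s


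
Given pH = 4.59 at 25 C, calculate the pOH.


pOH = 14 - pH
pOH = 14 - 4.59
pOH = 9.41

9.41


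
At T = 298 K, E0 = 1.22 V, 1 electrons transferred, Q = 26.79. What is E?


E = E0 - (RT/nF) * ln(Q)
E = 1.22 - (8.314 * 298 / (1 * 96485)) * ln(26.79)
E = 1.1356 V

1.1356 V


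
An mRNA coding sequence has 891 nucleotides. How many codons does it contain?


codons = nucleotides / 3
codons = 891 / 3 = 297

297


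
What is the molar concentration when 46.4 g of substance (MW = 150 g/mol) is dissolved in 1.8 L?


C = (mass / MW) / volume
C = (46.4 / 150) / 1.8
C = 0.1719 M

0.1719 M


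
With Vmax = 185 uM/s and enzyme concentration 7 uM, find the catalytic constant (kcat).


kcat = Vmax / [E]t
kcat = 185 / 7
kcat = 26.4286 s^-1

26.4286 s^-1


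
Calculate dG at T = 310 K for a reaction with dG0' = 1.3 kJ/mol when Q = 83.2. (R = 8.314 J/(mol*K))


dG = dG0' + RT * ln(Q) / 1000
dG = 1.3 + 8.314 * 310 * ln(83.2) / 1000
dG = 12.6951 kJ/mol

12.6951 kJ/mol


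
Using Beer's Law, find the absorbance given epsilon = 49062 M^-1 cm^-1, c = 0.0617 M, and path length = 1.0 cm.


A = epsilon * c * l
A = 49062 * 0.0617 * 1.0
A = 3027.1254

3027.1254


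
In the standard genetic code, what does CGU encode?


Standard genetic code lookup.
Codon CGU -> Arg

Arg


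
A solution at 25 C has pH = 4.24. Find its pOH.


pOH = 14 - pH
pOH = 14 - 4.24
pOH = 9.76

9.76


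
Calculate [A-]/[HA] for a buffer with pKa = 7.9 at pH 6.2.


[A-]/[HA] = 10^(pH - pKa)
= 10^(6.2 - 7.9)
= 0.02

0.02


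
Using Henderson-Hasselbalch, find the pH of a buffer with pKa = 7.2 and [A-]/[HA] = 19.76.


pH = pKa + log10([A-]/[HA])
pH = 7.2 + log10(19.76)
pH = 8.4958

8.4958


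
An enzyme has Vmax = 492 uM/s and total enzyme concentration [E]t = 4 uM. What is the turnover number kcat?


kcat = Vmax / [E]t
kcat = 492 / 4
kcat = 123.0 s^-1

123.0 s^-1


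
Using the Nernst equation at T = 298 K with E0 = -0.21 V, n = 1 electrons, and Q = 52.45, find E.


E = E0 - (RT/nF) * ln(Q)
E = -0.21 - (8.314 * 298 / (1 * 96485)) * ln(52.45)
E = -0.3117 V

-0.3117 V


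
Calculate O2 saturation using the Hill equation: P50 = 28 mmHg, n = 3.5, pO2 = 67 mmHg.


Y = pO2^n / (P50^n + pO2^n)
Y = 67^3.5 / (28^3.5 + 67^3.5)
Y = 95.49%

95.49%


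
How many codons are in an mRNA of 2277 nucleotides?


codons = nucleotides / 3
codons = 2277 / 3 = 759

759


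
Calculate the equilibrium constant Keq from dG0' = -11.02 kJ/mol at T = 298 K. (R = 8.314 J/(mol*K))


Keq = exp(-dG0 * 1000 / (R * T))
Keq = exp(-(-11.02) * 1000 / (8.314 * 298))
Keq = 85.4476

85.4476


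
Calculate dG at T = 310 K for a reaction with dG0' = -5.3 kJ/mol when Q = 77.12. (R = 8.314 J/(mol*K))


dG = dG0' + RT * ln(Q) / 1000
dG = -5.3 + 8.314 * 310 * ln(77.12) / 1000
dG = 5.8995 kJ/mol

5.8995 kJ/mol


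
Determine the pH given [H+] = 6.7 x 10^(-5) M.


pH = -log10([H+])
pH = -log10(6.7 x 10^(-5))
pH = 4.1739

4.1739


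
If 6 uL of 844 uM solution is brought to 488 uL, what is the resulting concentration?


C2 = C1 * V1 / V2
C2 = 844 * 6 / 488
C2 = 10.377 uM

10.377 uM


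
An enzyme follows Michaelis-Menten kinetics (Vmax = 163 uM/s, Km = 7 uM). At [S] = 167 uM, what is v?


v = Vmax * [S] / (Km + [S])
v = 163 * 167 / (7 + 167)
v = 156.4425 uM/s

156.4425 uM/s


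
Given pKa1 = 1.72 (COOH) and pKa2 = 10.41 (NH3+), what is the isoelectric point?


pI = (pKa1 + pKa2) / 2
pI = (1.72 + 10.41) / 2
pI = 6.065

6.065


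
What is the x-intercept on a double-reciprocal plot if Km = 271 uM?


x-intercept = -1/Km
= -1/271
= -0.0037 1/uM

-0.0037 1/uM


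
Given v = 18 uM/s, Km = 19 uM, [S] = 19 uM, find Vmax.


Vmax = v * (Km + [S]) / [S]
Vmax = 18 * (19 + 19) / 19
Vmax = 36.0 uM/s

36.0 uM/s


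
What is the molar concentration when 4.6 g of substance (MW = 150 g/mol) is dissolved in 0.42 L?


C = (mass / MW) / volume
C = (4.6 / 150) / 0.42
C = 0.073 M

0.073 M


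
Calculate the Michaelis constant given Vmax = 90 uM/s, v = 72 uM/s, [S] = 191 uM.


Km = [S] * (Vmax - v) / v
Km = 191 * (90 - 72) / 72
Km = 47.75 uM

47.75 uM


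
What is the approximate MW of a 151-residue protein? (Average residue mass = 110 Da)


MW = n_residues * 110 Da
MW = 151 * 110
MW = 16610 Da

16610 Da


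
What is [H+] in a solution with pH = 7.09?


[H+] = 10^(-pH)
[H+] = 10^(-7.09)
[H+] = 8.128e-08 M

8.128e-08 M


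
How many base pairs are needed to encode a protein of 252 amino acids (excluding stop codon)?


Each amino acid = 1 codon = 3 bp
bp = 252 * 3 = 756 bp

756 bp


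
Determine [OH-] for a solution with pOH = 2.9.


[OH-] = 10^(-pOH)
[OH-] = 10^(-2.9)
[OH-] = 0.0013 M

0.0013 M


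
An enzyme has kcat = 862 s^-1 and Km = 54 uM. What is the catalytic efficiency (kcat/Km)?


Catalytic efficiency = kcat / Km
= 862 / 54
= 15.963 uM^-1*s^-1

15.963 uM^-1*s^-1


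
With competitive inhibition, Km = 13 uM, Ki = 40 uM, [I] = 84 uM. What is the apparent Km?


Km_app = Km * (1 + [I]/Ki)
Km_app = 13 * (1 + 84/40)
Km_app = 40.3 uM

40.3 uM


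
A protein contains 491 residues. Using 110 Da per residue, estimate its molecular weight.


MW = n_residues * 110 Da
MW = 491 * 110
MW = 54010 Da

54010 Da


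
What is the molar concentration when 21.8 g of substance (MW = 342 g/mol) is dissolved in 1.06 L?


C = (mass / MW) / volume
C = (21.8 / 342) / 1.06
C = 0.0601 M

0.0601 M


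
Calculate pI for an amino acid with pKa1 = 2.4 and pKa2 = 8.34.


pI = (pKa1 + pKa2) / 2
pI = (2.4 + 8.34) / 2
pI = 5.37

5.37


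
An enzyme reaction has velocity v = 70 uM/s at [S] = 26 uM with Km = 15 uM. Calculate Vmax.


Vmax = v * (Km + [S]) / [S]
Vmax = 70 * (15 + 26) / 26
Vmax = 110.3846 uM/s

110.3846 uM/s


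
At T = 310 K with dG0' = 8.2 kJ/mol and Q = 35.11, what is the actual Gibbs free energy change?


dG = dG0' + RT * ln(Q) / 1000
dG = 8.2 + 8.314 * 310 * ln(35.11) / 1000
dG = 17.3714 kJ/mol

17.3714 kJ/mol


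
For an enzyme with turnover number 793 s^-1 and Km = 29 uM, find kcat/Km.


Catalytic efficiency = kcat / Km
= 793 / 29
= 27.3448 uM^-1*s^-1

27.3448 uM^-1*s^-1


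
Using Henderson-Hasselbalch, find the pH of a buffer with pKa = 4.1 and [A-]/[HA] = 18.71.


pH = pKa + log10([A-]/[HA])
pH = 4.1 + log10(18.71)
pH = 5.3721

5.3721


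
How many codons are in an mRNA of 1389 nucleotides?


codons = nucleotides / 3
codons = 1389 / 3 = 463

463


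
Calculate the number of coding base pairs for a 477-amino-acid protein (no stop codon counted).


Each amino acid = 1 codon = 3 bp
bp = 477 * 3 = 1431 bp

1431 bp


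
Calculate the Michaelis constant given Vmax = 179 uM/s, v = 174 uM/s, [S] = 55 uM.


Km = [S] * (Vmax - v) / v
Km = 55 * (179 - 174) / 174
Km = 1.5805 uM

1.5805 uM


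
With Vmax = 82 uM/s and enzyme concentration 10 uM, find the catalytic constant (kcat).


kcat = Vmax / [E]t
kcat = 82 / 10
kcat = 8.2 s^-1

8.2 s^-1


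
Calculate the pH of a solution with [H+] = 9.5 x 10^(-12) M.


pH = -log10([H+])
pH = -log10(9.5 x 10^(-12))
pH = 11.0223

11.0223


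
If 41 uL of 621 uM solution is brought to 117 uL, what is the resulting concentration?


C2 = C1 * V1 / V2
C2 = 621 * 41 / 117
C2 = 217.6154 uM

217.6154 uM


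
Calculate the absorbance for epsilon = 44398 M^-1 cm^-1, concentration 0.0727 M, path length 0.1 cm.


A = epsilon * c * l
A = 44398 * 0.0727 * 0.1
A = 322.7735

322.7735


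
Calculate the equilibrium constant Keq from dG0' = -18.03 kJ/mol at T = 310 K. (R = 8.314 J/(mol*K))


Keq = exp(-dG0 * 1000 / (R * T))
Keq = exp(-(-18.03) * 1000 / (8.314 * 310))
Keq = 1091.8018

1091.8018


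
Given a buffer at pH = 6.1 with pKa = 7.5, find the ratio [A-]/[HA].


[A-]/[HA] = 10^(pH - pKa)
= 10^(6.1 - 7.5)
= 0.0398

0.0398


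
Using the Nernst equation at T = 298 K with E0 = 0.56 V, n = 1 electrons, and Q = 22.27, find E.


E = E0 - (RT/nF) * ln(Q)
E = 0.56 - (8.314 * 298 / (1 * 96485)) * ln(22.27)
E = 0.4803 V

0.4803 V


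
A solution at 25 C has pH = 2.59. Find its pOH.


pOH = 14 - pH
pOH = 14 - 2.59
pOH = 11.41

11.41


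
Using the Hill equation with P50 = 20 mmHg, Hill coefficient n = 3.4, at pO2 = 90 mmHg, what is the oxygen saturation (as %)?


Y = pO2^n / (P50^n + pO2^n)
Y = 90^3.4 / (20^3.4 + 90^3.4)
Y = 99.4%

99.4%


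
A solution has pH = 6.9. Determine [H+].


[H+] = 10^(-pH)
[H+] = 10^(-6.9)
[H+] = 1.259e-07 M

1.259e-07 M


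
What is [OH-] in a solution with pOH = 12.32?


[OH-] = 10^(-pOH)
[OH-] = 10^(-12.32)
[OH-] = 4.786e-13 M

4.786e-13 M


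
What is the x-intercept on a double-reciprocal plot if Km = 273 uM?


x-intercept = -1/Km
= -1/273
= -0.0037 1/uM

-0.0037 1/uM


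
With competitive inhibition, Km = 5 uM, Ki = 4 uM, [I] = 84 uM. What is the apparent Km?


Km_app = Km * (1 + [I]/Ki)
Km_app = 5 * (1 + 84/4)
Km_app = 110.0 uM

110.0 uM


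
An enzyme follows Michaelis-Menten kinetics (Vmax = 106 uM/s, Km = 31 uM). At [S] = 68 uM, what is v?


v = Vmax * [S] / (Km + [S])
v = 106 * 68 / (31 + 68)
v = 72.8081 uM/s

72.8081 uM/s


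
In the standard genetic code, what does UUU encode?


Standard genetic code lookup.
Codon UUU -> Phe

Phe


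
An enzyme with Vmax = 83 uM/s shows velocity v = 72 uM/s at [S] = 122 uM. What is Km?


Km = [S] * (Vmax - v) / v
Km = 122 * (83 - 72) / 72
Km = 18.6389 uM

18.6389 uM


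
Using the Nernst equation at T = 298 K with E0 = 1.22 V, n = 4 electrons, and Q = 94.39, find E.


E = E0 - (RT/nF) * ln(Q)
E = 1.22 - (8.314 * 298 / (4 * 96485)) * ln(94.39)
E = 1.1908 V

1.1908 V


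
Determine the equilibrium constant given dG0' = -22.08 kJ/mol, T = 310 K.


Keq = exp(-dG0 * 1000 / (R * T))
Keq = exp(-(-22.08) * 1000 / (8.314 * 310))
Keq = 5255.1937

5255.1937


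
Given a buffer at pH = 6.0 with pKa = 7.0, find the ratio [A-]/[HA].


[A-]/[HA] = 10^(pH - pKa)
= 10^(6.0 - 7.0)
= 0.1

0.1


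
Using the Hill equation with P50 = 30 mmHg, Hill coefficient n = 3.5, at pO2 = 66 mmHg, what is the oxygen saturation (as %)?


Y = pO2^n / (P50^n + pO2^n)
Y = 66^3.5 / (30^3.5 + 66^3.5)
Y = 94.05%

94.05%


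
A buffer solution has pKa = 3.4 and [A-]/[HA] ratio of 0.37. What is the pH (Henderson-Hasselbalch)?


pH = pKa + log10([A-]/[HA])
pH = 3.4 + log10(0.37)
pH = 2.9682

2.9682


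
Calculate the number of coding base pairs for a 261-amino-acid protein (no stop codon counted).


Each amino acid = 1 codon = 3 bp
bp = 261 * 3 = 783 bp

783 bp


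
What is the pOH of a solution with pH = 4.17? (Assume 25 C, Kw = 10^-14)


pOH = 14 - pH
pOH = 14 - 4.17
pOH = 9.83

9.83


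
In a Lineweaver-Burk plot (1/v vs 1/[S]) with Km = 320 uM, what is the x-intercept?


x-intercept = -1/Km
= -1/320
= -0.0031 1/uM

-0.0031 1/uM


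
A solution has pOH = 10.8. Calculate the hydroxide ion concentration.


[OH-] = 10^(-pOH)
[OH-] = 10^(-10.8)
[OH-] = 1.585e-11 M

1.585e-11 M


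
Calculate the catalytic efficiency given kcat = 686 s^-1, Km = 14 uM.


Catalytic efficiency = kcat / Km
= 686 / 14
= 49.0 uM^-1*s^-1

49.0 uM^-1*s^-1


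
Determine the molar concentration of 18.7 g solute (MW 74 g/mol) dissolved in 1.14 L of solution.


C = (mass / MW) / volume
C = (18.7 / 74) / 1.14
C = 0.2217 M

0.2217 M


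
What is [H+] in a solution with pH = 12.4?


[H+] = 10^(-pH)
[H+] = 10^(-12.4)
[H+] = 3.981e-13 M

3.981e-13 M


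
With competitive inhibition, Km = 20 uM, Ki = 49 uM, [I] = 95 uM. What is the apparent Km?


Km_app = Km * (1 + [I]/Ki)
Km_app = 20 * (1 + 95/49)
Km_app = 58.7755 uM

58.7755 uM


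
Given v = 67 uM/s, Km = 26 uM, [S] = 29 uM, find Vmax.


Vmax = v * (Km + [S]) / [S]
Vmax = 67 * (26 + 29) / 29
Vmax = 127.069 uM/s

127.069 uM/s


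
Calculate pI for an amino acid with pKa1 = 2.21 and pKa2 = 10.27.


pI = (pKa1 + pKa2) / 2
pI = (2.21 + 10.27) / 2
pI = 6.24

6.24


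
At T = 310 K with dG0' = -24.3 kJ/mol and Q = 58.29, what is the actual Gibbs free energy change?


dG = dG0' + RT * ln(Q) / 1000
dG = -24.3 + 8.314 * 310 * ln(58.29) / 1000
dG = -13.822 kJ/mol

-13.822 kJ/mol


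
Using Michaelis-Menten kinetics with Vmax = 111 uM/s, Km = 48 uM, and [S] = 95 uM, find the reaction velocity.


v = Vmax * [S] / (Km + [S])
v = 111 * 95 / (48 + 95)
v = 73.7413 uM/s

73.7413 uM/s


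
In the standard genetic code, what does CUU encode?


Standard genetic code lookup.
Codon CUU -> Leu

Leu


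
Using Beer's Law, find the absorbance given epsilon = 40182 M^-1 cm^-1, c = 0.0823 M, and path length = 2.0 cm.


A = epsilon * c * l
A = 40182 * 0.0823 * 2.0
A = 6613.9572

6613.9572


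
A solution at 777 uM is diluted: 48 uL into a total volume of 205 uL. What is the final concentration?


C2 = C1 * V1 / V2
C2 = 777 * 48 / 205
C2 = 181.9317 uM

181.9317 uM


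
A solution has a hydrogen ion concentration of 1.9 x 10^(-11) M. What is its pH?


pH = -log10([H+])
pH = -log10(1.9 x 10^(-11))
pH = 10.7212

10.7212


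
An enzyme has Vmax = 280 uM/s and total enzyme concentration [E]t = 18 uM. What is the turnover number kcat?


kcat = Vmax / [E]t
kcat = 280 / 18
kcat = 15.5556 s^-1

15.5556 s^-1


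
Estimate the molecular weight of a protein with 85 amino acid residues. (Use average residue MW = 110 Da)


MW = n_residues * 110 Da
MW = 85 * 110
MW = 9350 Da

9350 Da


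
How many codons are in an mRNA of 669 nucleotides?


codons = nucleotides / 3
codons = 669 / 3 = 223

223


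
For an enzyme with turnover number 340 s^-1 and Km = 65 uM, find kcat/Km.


Catalytic efficiency = kcat / Km
= 340 / 65
= 5.2308 uM^-1*s^-1

5.2308 uM^-1*s^-1


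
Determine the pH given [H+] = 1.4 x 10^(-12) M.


pH = -log10([H+])
pH = -log10(1.4 x 10^(-12))
pH = 11.8539

11.8539


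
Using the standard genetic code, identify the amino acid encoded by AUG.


Standard genetic code lookup.
Codon AUG -> Met (start)

Met (start)


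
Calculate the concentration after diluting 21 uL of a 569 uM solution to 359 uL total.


C2 = C1 * V1 / V2
C2 = 569 * 21 / 359
C2 = 33.2841 uM

33.2841 uM


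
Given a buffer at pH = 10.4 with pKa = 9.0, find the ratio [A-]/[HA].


[A-]/[HA] = 10^(pH - pKa)
= 10^(10.4 - 9.0)
= 25.1189

25.1189


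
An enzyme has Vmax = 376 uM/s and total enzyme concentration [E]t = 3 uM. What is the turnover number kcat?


kcat = Vmax / [E]t
kcat = 376 / 3
kcat = 125.3333 s^-1

125.3333 s^-1


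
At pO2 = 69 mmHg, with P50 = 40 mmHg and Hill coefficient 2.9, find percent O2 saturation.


Y = pO2^n / (P50^n + pO2^n)
Y = 69^2.9 / (40^2.9 + 69^2.9)
Y = 82.94%

82.94%


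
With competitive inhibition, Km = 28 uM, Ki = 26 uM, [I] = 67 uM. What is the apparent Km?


Km_app = Km * (1 + [I]/Ki)
Km_app = 28 * (1 + 67/26)
Km_app = 100.1538 uM

100.1538 uM


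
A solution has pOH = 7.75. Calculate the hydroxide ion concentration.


[OH-] = 10^(-pOH)
[OH-] = 10^(-7.75)
[OH-] = 1.778e-08 M

1.778e-08 M


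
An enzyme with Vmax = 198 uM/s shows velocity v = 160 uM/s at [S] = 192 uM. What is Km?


Km = [S] * (Vmax - v) / v
Km = 192 * (198 - 160) / 160
Km = 45.6 uM

45.6 uM


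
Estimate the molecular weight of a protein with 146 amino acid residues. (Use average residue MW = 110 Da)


MW = n_residues * 110 Da
MW = 146 * 110
MW = 16060 Da

16060 Da


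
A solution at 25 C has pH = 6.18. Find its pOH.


pOH = 14 - pH
pOH = 14 - 6.18
pOH = 7.82

7.82


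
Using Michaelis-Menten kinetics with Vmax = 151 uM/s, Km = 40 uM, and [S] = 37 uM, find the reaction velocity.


v = Vmax * [S] / (Km + [S])
v = 151 * 37 / (40 + 37)
v = 72.5584 uM/s

72.5584 uM/s


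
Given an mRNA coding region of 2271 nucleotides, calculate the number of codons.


codons = nucleotides / 3
codons = 2271 / 3 = 757

757


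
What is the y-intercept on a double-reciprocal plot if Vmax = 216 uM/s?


y-intercept = 1/Vmax
= 1/216
= 0.0046 s/uM

0.0046 s/uM


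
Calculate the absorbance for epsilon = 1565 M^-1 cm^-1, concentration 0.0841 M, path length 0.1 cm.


A = epsilon * c * l
A = 1565 * 0.0841 * 0.1
A = 13.1617

13.1617


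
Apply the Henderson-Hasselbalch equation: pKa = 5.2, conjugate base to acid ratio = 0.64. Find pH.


pH = pKa + log10([A-]/[HA])
pH = 5.2 + log10(0.64)
pH = 5.0062

5.0062


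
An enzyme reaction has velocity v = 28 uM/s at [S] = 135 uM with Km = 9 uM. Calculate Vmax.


Vmax = v * (Km + [S]) / [S]
Vmax = 28 * (9 + 135) / 135
Vmax = 29.8667 uM/s

29.8667 uM/s


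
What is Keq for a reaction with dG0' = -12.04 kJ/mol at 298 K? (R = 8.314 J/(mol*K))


Keq = exp(-dG0 * 1000 / (R * T))
Keq = exp(-(-12.04) * 1000 / (8.314 * 298))
Keq = 128.9721

128.9721


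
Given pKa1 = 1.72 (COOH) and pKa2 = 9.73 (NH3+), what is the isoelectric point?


pI = (pKa1 + pKa2) / 2
pI = (1.72 + 9.73) / 2
pI = 5.725

5.725


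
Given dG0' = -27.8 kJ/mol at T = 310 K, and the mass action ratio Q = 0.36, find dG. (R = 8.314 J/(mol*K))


dG = dG0' + RT * ln(Q) / 1000
dG = -27.8 + 8.314 * 310 * ln(0.36) / 1000
dG = -30.4331 kJ/mol

-30.4331 kJ/mol


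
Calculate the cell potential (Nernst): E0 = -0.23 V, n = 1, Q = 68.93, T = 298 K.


E = E0 - (RT/nF) * ln(Q)
E = -0.23 - (8.314 * 298 / (1 * 96485)) * ln(68.93)
E = -0.3387 V

-0.3387 V


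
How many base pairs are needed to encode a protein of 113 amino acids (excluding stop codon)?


Each amino acid = 1 codon = 3 bp
bp = 113 * 3 = 339 bp

339 bp


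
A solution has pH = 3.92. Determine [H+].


[H+] = 10^(-pH)
[H+] = 10^(-3.92)
[H+] = 1.202e-04 M

1.202e-04 M


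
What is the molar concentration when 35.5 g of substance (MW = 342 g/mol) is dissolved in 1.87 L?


C = (mass / MW) / volume
C = (35.5 / 342) / 1.87
C = 0.0555 M

0.0555 M


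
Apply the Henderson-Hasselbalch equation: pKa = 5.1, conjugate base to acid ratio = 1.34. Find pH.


pH = pKa + log10([A-]/[HA])
pH = 5.1 + log10(1.34)
pH = 5.2271

5.2271


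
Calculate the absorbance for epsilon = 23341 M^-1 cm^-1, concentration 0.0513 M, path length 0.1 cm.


A = epsilon * c * l
A = 23341 * 0.0513 * 0.1
A = 119.7393

119.7393


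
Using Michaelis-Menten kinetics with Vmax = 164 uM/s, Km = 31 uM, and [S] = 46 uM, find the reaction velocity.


v = Vmax * [S] / (Km + [S])
v = 164 * 46 / (31 + 46)
v = 97.974 uM/s

97.974 uM/s


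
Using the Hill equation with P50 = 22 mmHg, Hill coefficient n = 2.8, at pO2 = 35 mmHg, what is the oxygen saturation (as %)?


Y = pO2^n / (P50^n + pO2^n)
Y = 35^2.8 / (22^2.8 + 35^2.8)
Y = 78.58%

78.58%


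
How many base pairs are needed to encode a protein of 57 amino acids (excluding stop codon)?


Each amino acid = 1 codon = 3 bp
bp = 57 * 3 = 171 bp

171 bp


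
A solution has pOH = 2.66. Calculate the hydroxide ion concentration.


[OH-] = 10^(-pOH)
[OH-] = 10^(-2.66)
[OH-] = 0.0022 M

0.0022 M


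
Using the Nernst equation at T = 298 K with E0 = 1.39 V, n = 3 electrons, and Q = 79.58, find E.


E = E0 - (RT/nF) * ln(Q)
E = 1.39 - (8.314 * 298 / (3 * 96485)) * ln(79.58)
E = 1.3525 V

1.3525 V


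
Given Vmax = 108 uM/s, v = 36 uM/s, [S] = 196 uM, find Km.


Km = [S] * (Vmax - v) / v
Km = 196 * (108 - 36) / 36
Km = 392.0 uM

392.0 uM


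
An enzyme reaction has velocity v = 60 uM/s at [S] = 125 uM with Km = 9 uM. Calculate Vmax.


Vmax = v * (Km + [S]) / [S]
Vmax = 60 * (9 + 125) / 125
Vmax = 64.32 uM/s

64.32 uM/s


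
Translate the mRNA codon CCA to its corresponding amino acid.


Standard genetic code lookup.
Codon CCA -> Pro

Pro


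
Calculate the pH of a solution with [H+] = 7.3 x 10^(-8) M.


pH = -log10([H+])
pH = -log10(7.3 x 10^(-8))
pH = 7.1367

7.1367


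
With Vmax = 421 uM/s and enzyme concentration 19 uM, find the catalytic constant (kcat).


kcat = Vmax / [E]t
kcat = 421 / 19
kcat = 22.1579 s^-1

22.1579 s^-1


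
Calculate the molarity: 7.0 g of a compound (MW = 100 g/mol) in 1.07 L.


C = (mass / MW) / volume
C = (7.0 / 100) / 1.07
C = 0.0654 M

0.0654 M


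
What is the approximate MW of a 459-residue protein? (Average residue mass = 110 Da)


MW = n_residues * 110 Da
MW = 459 * 110
MW = 50490 Da

50490 Da


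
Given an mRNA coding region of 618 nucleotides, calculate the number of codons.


codons = nucleotides / 3
codons = 618 / 3 = 206

206


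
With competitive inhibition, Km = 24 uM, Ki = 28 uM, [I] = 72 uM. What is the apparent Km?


Km_app = Km * (1 + [I]/Ki)
Km_app = 24 * (1 + 72/28)
Km_app = 85.7143 uM

85.7143 uM


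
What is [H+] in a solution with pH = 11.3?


[H+] = 10^(-pH)
[H+] = 10^(-11.3)
[H+] = 5.012e-12 M

5.012e-12 M


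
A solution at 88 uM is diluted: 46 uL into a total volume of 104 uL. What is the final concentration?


C2 = C1 * V1 / V2
C2 = 88 * 46 / 104
C2 = 38.9231 uM

38.9231 uM


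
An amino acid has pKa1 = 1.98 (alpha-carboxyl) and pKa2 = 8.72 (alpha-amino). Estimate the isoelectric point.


pI = (pKa1 + pKa2) / 2
pI = (1.98 + 8.72) / 2
pI = 5.35

5.35


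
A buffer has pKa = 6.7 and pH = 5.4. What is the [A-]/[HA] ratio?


[A-]/[HA] = 10^(pH - pKa)
= 10^(5.4 - 6.7)
= 0.0501

0.0501


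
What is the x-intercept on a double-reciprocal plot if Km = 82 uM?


x-intercept = -1/Km
= -1/82
= -0.0122 1/uM

-0.0122 1/uM


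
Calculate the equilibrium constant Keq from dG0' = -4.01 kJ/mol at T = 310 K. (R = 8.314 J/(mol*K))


Keq = exp(-dG0 * 1000 / (R * T))
Keq = exp(-(-4.01) * 1000 / (8.314 * 310))
Keq = 4.7392

4.7392


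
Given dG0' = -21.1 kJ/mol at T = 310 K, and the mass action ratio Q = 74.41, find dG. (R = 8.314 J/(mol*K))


dG = dG0' + RT * ln(Q) / 1000
dG = -21.1 + 8.314 * 310 * ln(74.41) / 1000
dG = -9.9927 kJ/mol

-9.9927 kJ/mol


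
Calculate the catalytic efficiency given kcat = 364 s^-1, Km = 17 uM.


Catalytic efficiency = kcat / Km
= 364 / 17
= 21.4118 uM^-1*s^-1

21.4118 uM^-1*s^-1


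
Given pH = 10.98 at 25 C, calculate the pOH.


pOH = 14 - pH
pOH = 14 - 10.98
pOH = 3.02

3.02


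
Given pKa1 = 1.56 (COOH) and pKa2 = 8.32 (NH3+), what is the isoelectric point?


pI = (pKa1 + pKa2) / 2
pI = (1.56 + 8.32) / 2
pI = 4.94

4.94


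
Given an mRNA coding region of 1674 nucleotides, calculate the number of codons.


codons = nucleotides / 3
codons = 1674 / 3 = 558

558


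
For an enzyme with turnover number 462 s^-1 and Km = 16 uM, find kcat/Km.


Catalytic efficiency = kcat / Km
= 462 / 16
= 28.875 uM^-1*s^-1

28.875 uM^-1*s^-1


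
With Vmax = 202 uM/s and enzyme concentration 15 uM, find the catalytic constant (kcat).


kcat = Vmax / [E]t
kcat = 202 / 15
kcat = 13.4667 s^-1

13.4667 s^-1


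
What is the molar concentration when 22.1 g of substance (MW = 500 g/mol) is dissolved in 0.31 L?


C = (mass / MW) / volume
C = (22.1 / 500) / 0.31
C = 0.1426 M

0.1426 M


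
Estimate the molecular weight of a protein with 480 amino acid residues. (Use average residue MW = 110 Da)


MW = n_residues * 110 Da
MW = 480 * 110
MW = 52800 Da

52800 Da


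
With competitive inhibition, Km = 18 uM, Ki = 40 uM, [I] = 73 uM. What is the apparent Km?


Km_app = Km * (1 + [I]/Ki)
Km_app = 18 * (1 + 73/40)
Km_app = 50.85 uM

50.85 uM


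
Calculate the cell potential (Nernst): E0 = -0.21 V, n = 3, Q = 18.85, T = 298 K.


E = E0 - (RT/nF) * ln(Q)
E = -0.21 - (8.314 * 298 / (3 * 96485)) * ln(18.85)
E = -0.2351 V

-0.2351 V


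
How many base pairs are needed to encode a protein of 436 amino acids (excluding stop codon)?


Each amino acid = 1 codon = 3 bp
bp = 436 * 3 = 1308 bp

1308 bp


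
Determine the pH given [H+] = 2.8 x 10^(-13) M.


pH = -log10([H+])
pH = -log10(2.8 x 10^(-13))
pH = 12.5528

12.5528


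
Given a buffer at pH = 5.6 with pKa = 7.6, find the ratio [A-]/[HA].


[A-]/[HA] = 10^(pH - pKa)
= 10^(5.6 - 7.6)
= 0.01

0.01


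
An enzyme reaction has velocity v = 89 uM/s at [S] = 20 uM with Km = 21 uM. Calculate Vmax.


Vmax = v * (Km + [S]) / [S]
Vmax = 89 * (21 + 20) / 20
Vmax = 182.45 uM/s

182.45 uM/s


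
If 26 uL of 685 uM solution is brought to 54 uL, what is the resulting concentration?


C2 = C1 * V1 / V2
C2 = 685 * 26 / 54
C2 = 329.8148 uM

329.8148 uM


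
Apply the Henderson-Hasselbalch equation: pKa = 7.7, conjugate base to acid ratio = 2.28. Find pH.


pH = pKa + log10([A-]/[HA])
pH = 7.7 + log10(2.28)
pH = 8.0579

8.0579


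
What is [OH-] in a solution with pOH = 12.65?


[OH-] = 10^(-pOH)
[OH-] = 10^(-12.65)
[OH-] = 2.239e-13 M

2.239e-13 M


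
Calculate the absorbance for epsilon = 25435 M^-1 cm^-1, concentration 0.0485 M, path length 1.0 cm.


A = epsilon * c * l
A = 25435 * 0.0485 * 1.0
A = 1233.5975

1233.5975


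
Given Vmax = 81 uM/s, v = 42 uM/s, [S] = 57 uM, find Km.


Km = [S] * (Vmax - v) / v
Km = 57 * (81 - 42) / 42
Km = 52.9286 uM

52.9286 uM


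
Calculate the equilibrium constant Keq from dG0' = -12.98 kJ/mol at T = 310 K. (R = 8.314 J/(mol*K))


Keq = exp(-dG0 * 1000 / (R * T))
Keq = exp(-(-12.98) * 1000 / (8.314 * 310))
Keq = 153.8842

153.8842


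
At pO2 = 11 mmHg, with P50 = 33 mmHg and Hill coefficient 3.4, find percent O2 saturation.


Y = pO2^n / (P50^n + pO2^n)
Y = 11^3.4 / (33^3.4 + 11^3.4)
Y = 2.33%

2.33%


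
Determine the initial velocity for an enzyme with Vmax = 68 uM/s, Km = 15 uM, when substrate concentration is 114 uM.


v = Vmax * [S] / (Km + [S])
v = 68 * 114 / (15 + 114)
v = 60.093 uM/s

60.093 uM/s


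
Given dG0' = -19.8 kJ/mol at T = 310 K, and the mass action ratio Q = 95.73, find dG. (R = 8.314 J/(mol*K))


dG = dG0' + RT * ln(Q) / 1000
dG = -19.8 + 8.314 * 310 * ln(95.73) / 1000
dG = -8.0434 kJ/mol

-8.0434 kJ/mol


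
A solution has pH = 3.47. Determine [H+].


[H+] = 10^(-pH)
[H+] = 10^(-3.47)
[H+] = 3.388e-04 M

3.388e-04 M


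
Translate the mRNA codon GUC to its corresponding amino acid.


Standard genetic code lookup.
Codon GUC -> Val

Val


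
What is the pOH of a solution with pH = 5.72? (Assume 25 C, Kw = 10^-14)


pOH = 14 - pH
pOH = 14 - 5.72
pOH = 8.28

8.28


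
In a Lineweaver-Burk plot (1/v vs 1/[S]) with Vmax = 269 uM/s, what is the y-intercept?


y-intercept = 1/Vmax
= 1/269
= 0.0037 s/uM

0.0037 s/uM


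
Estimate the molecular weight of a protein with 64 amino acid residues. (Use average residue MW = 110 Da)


MW = n_residues * 110 Da
MW = 64 * 110
MW = 7040 Da

7040 Da


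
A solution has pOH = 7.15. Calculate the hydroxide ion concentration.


[OH-] = 10^(-pOH)
[OH-] = 10^(-7.15)
[OH-] = 7.079e-08 M

7.079e-08 M


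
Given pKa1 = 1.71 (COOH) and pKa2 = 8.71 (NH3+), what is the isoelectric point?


pI = (pKa1 + pKa2) / 2
pI = (1.71 + 8.71) / 2
pI = 5.21

5.21


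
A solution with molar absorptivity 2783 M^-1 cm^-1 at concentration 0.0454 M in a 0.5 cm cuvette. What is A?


A = epsilon * c * l
A = 2783 * 0.0454 * 0.5
A = 63.1741

63.1741


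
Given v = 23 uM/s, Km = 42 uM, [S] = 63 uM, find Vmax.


Vmax = v * (Km + [S]) / [S]
Vmax = 23 * (42 + 63) / 63
Vmax = 38.3333 uM/s

38.3333 uM/s


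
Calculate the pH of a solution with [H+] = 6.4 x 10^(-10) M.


pH = -log10([H+])
pH = -log10(6.4 x 10^(-10))
pH = 9.1938

9.1938


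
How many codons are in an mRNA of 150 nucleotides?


codons = nucleotides / 3
codons = 150 / 3 = 50

50


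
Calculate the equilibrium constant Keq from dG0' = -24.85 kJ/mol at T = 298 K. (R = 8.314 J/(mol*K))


Keq = exp(-dG0 * 1000 / (R * T))
Keq = exp(-(-24.85) * 1000 / (8.314 * 298))
Keq = 22696.8395

22696.8395


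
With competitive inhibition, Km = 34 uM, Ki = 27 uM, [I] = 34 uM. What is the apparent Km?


Km_app = Km * (1 + [I]/Ki)
Km_app = 34 * (1 + 34/27)
Km_app = 76.8148 uM

76.8148 uM


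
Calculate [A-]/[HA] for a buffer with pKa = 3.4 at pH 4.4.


[A-]/[HA] = 10^(pH - pKa)
= 10^(4.4 - 3.4)
= 10.0

10.0


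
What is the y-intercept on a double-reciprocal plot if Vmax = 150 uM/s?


y-intercept = 1/Vmax
= 1/150
= 0.0067 s/uM

0.0067 s/uM


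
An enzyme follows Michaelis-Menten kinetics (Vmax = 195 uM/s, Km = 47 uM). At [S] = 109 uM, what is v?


v = Vmax * [S] / (Km + [S])
v = 195 * 109 / (47 + 109)
v = 136.25 uM/s

136.25 uM/s


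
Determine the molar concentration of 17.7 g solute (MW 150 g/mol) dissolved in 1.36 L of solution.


C = (mass / MW) / volume
C = (17.7 / 150) / 1.36
C = 0.0868 M

0.0868 M


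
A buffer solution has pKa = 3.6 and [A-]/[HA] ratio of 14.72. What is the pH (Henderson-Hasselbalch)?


pH = pKa + log10([A-]/[HA])
pH = 3.6 + log10(14.72)
pH = 4.7679

4.7679


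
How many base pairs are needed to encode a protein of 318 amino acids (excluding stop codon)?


Each amino acid = 1 codon = 3 bp
bp = 318 * 3 = 954 bp

954 bp


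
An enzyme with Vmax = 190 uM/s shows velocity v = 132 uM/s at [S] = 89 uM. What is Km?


Km = [S] * (Vmax - v) / v
Km = 89 * (190 - 132) / 132
Km = 39.1061 uM

39.1061 uM


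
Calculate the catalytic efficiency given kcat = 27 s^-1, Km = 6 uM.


Catalytic efficiency = kcat / Km
= 27 / 6
= 4.5 uM^-1*s^-1

4.5 uM^-1*s^-1


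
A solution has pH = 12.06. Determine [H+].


[H+] = 10^(-pH)
[H+] = 10^(-12.06)
[H+] = 8.710e-13 M

8.710e-13 M


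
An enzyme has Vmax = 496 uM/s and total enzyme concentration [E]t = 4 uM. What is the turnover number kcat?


kcat = Vmax / [E]t
kcat = 496 / 4
kcat = 124.0 s^-1

124.0 s^-1


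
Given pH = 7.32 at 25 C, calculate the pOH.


pOH = 14 - pH
pOH = 14 - 7.32
pOH = 6.68

6.68


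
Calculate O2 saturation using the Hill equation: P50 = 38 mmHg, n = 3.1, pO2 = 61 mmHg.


Y = pO2^n / (P50^n + pO2^n)
Y = 61^3.1 / (38^3.1 + 61^3.1)
Y = 81.26%

81.26%


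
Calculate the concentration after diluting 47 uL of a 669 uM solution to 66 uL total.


C2 = C1 * V1 / V2
C2 = 669 * 47 / 66
C2 = 476.4091 uM

476.4091 uM


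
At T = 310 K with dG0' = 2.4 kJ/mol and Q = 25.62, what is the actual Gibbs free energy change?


dG = dG0' + RT * ln(Q) / 1000
dG = 2.4 + 8.314 * 310 * ln(25.62) / 1000
dG = 10.7593 kJ/mol

10.7593 kJ/mol


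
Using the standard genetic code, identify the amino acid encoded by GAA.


Standard genetic code lookup.
Codon GAA -> Glu

Glu


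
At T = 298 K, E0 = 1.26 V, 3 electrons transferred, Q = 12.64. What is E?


E = E0 - (RT/nF) * ln(Q)
E = 1.26 - (8.314 * 298 / (3 * 96485)) * ln(12.64)
E = 1.2383 V

1.2383 V


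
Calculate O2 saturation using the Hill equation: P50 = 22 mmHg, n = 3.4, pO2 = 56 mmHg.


Y = pO2^n / (P50^n + pO2^n)
Y = 56^3.4 / (22^3.4 + 56^3.4)
Y = 95.99%

95.99%


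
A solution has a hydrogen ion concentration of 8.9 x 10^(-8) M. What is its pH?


pH = -log10([H+])
pH = -log10(8.9 x 10^(-8))
pH = 7.0506

7.0506


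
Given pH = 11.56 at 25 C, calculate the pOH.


pOH = 14 - pH
pOH = 14 - 11.56
pOH = 2.44

2.44


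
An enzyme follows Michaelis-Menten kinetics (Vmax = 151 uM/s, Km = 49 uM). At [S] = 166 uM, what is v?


v = Vmax * [S] / (Km + [S])
v = 151 * 166 / (49 + 166)
v = 116.586 uM/s

116.586 uM/s


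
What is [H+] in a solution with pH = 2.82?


[H+] = 10^(-pH)
[H+] = 10^(-2.82)
[H+] = 0.0015 M

0.0015 M


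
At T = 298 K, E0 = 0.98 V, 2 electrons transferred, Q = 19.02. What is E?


E = E0 - (RT/nF) * ln(Q)
E = 0.98 - (8.314 * 298 / (2 * 96485)) * ln(19.02)
E = 0.9422 V

0.9422 V


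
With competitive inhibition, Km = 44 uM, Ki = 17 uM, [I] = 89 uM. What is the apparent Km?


Km_app = Km * (1 + [I]/Ki)
Km_app = 44 * (1 + 89/17)
Km_app = 274.3529 uM

274.3529 uM


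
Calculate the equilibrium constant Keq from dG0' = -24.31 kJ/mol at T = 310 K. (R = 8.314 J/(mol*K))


Keq = exp(-dG0 * 1000 / (R * T))
Keq = exp(-(-24.31) * 1000 / (8.314 * 310))
Keq = 12484.0274

12484.0274


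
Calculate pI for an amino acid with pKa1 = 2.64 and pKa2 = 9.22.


pI = (pKa1 + pKa2) / 2
pI = (2.64 + 9.22) / 2
pI = 5.93

5.93


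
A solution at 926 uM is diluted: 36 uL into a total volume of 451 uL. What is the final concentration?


C2 = C1 * V1 / V2
C2 = 926 * 36 / 451
C2 = 73.9157 uM

73.9157 uM


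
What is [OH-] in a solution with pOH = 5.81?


[OH-] = 10^(-pOH)
[OH-] = 10^(-5.81)
[OH-] = 1.549e-06 M

1.549e-06 M


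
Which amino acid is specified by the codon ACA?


Standard genetic code lookup.
Codon ACA -> Thr

Thr


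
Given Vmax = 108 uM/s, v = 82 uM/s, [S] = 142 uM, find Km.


Km = [S] * (Vmax - v) / v
Km = 142 * (108 - 82) / 82
Km = 45.0244 uM

45.0244 uM
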